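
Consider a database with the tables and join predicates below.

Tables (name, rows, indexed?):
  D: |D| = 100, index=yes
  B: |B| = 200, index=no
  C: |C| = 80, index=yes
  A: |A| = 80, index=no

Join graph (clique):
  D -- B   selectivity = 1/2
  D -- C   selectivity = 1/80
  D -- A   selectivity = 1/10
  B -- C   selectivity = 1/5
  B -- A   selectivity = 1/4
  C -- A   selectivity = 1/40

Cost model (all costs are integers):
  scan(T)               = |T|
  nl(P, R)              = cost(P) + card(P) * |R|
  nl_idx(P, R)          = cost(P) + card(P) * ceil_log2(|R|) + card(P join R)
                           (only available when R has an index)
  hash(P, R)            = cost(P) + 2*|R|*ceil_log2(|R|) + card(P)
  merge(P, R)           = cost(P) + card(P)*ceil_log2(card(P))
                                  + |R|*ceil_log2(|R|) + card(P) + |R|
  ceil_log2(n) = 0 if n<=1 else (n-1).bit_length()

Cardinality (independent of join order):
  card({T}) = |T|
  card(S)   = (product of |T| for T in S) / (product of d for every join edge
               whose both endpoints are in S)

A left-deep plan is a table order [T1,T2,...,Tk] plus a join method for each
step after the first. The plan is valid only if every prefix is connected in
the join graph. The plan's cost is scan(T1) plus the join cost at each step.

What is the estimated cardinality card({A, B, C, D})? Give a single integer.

Tables in S: A(80), B(200), C(80), D(100)
Edges inside S: D-B(d=2), D-C(d=80), D-A(d=10), B-C(d=5), B-A(d=4), C-A(d=40)
numerator = 80 * 200 * 80 * 100 = 128000000
denominator = 2 * 80 * 10 * 5 * 4 * 40 = 1280000
card(S) = 128000000 / 1280000 = 100

100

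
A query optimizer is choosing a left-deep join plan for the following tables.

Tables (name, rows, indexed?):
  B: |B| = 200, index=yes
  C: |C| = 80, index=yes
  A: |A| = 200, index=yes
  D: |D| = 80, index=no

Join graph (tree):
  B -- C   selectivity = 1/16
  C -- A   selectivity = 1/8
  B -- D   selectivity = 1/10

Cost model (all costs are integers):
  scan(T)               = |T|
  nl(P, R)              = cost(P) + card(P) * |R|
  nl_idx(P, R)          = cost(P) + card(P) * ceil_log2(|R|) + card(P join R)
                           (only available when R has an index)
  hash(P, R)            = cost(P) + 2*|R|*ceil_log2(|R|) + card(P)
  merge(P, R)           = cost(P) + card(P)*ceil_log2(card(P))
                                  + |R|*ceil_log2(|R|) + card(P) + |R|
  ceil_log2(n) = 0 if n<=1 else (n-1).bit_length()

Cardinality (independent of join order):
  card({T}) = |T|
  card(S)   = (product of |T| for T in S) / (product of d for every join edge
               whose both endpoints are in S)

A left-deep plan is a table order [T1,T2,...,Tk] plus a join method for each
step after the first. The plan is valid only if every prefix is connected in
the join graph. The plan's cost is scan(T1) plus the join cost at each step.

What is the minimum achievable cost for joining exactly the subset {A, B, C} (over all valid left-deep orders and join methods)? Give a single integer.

5720

Selinger DP over subsets of {A,B,C}:
  {B}: scan cost=200, card=200
  {C}: scan cost=80, card=80
  {A}: scan cost=200, card=200
  {BC}: card=1000; try (C,hash)→1520, (B,nl_idx)→1720, (B,merge)→2520, (C,nl_idx)→2600, (C,merge)→2640, (B,hash)→3360 …(+2); best=1520 via (C,hash)
  {AC}: card=2000; try (C,hash)→1520, (A,merge)→2520, (C,merge)→2640, (A,nl_idx)→2720, (A,hash)→3360, (C,nl_idx)→3600 …(+2); best=1520 via (C,hash)
  {ABC}: card=25000; try (A,hash)→5720, (B,hash)→6720, (A,merge)→14320, (B,merge)→27320, (A,nl_idx)→34520, (B,nl_idx)→42520 …(+2); best=5720 via (A,hash)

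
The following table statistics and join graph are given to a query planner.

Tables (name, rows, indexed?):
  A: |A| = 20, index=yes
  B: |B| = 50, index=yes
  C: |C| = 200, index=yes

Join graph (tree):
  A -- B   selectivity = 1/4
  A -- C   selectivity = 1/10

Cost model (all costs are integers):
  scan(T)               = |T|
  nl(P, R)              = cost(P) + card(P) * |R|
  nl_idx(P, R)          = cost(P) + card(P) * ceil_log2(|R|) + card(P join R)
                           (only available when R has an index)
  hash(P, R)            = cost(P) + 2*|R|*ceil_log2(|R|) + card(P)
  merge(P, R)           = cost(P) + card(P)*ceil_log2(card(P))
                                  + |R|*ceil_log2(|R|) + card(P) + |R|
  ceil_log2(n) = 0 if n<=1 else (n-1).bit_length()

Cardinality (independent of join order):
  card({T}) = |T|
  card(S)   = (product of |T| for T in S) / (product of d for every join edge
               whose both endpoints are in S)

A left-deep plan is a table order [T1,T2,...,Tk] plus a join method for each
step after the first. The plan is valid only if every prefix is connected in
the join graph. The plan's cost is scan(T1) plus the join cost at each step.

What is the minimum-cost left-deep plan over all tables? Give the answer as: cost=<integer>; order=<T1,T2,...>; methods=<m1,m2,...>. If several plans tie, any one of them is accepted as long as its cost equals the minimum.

Selinger DP (subsets sized 1..n):
  {A}: scan cost=20, card=20
  {B}: scan cost=50, card=50
  {C}: scan cost=200, card=200
  {AB}: card=250; try (A,hash)→300, (B,nl_idx)→390, (B,merge)→490, (A,merge)→520, (A,nl_idx)→550, (B,hash)→640 …(+2); best=300 via (A,hash)
  {AC}: card=400; try (C,nl_idx)→580, (A,hash)→600, (A,nl_idx)→1600, (C,merge)→1940, (A,merge)→2120, (C,hash)→3240 …(+2); best=580 via (C,nl_idx)
  {ABC}: card=5000; try (B,hash)→1580, (C,hash)→3750, (C,merge)→4350, (B,merge)→4930, (C,nl_idx)→7300, (B,nl_idx)→7980 …(+2); best=1580 via (B,hash)

cost=1580; order=A,C,B; methods=nl_idx,hash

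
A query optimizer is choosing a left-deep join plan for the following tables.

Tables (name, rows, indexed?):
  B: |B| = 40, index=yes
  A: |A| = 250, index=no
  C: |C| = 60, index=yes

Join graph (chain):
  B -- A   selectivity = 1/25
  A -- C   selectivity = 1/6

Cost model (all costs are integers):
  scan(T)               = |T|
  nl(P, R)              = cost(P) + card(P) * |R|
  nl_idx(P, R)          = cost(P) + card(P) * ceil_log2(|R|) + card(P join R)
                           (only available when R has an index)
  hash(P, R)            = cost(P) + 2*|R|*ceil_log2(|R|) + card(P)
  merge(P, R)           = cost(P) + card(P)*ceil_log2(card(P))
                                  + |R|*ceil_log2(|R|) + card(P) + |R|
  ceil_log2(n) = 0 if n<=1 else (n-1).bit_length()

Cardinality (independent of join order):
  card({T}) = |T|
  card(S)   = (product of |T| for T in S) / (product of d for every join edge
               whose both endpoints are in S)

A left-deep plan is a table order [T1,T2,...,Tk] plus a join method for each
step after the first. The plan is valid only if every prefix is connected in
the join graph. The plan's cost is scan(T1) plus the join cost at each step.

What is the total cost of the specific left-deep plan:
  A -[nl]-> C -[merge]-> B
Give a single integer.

step 1: scan A: cost=250, card=250
step 2: join C via nl
    card(P join C) = 250*60/(6) = 2500
    cost = 250 + 250*60 = 15250
step 3: join B via merge
    card(P join B) = 2500*40/(25) = 4000
    cost = 15250 + 2500*12 + 40*6 + 2500 + 40 = 48030

48030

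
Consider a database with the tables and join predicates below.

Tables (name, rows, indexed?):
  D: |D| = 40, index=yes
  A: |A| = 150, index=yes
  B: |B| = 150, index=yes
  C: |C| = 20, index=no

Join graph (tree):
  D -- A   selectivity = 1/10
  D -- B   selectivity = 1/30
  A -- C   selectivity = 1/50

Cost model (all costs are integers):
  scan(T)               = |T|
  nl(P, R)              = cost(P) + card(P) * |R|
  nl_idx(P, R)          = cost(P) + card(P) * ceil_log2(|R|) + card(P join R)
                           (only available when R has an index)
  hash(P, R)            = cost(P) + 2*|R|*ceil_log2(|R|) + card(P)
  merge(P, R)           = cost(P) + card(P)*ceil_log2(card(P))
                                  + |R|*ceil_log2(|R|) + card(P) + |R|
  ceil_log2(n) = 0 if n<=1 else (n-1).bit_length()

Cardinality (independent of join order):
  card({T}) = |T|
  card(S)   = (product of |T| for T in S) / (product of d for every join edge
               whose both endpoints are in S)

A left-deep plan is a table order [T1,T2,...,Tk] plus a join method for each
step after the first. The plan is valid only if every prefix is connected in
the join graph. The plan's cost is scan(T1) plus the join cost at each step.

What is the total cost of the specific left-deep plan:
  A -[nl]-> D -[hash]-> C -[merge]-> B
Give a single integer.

10460

step 1: scan A: cost=150, card=150
step 2: join D via nl
    card(P join D) = 150*40/(10) = 600
    cost = 150 + 150*40 = 6150
step 3: join C via hash
    card(P join C) = 600*20/(50) = 240
    cost = 6150 + 2*20*5 + 600 = 6950
step 4: join B via merge
    card(P join B) = 240*150/(30) = 1200
    cost = 6950 + 240*8 + 150*8 + 240 + 150 = 10460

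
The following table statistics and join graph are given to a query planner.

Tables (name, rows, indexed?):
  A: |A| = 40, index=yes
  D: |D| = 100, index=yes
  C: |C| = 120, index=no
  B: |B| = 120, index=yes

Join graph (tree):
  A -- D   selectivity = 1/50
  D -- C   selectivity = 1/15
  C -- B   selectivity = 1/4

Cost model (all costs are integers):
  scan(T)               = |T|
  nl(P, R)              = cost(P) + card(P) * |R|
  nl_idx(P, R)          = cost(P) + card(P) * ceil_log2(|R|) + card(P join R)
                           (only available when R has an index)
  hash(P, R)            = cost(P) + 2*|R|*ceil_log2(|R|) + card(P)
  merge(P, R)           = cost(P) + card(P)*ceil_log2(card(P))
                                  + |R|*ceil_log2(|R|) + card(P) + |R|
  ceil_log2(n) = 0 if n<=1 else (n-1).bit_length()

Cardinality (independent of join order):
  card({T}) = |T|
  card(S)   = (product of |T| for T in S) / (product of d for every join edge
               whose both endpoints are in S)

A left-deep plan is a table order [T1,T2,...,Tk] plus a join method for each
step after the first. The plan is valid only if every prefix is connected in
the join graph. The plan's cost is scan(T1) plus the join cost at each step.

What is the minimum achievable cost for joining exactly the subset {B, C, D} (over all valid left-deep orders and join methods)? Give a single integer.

Selinger DP over subsets of {B,C,D}:
  {D}: scan cost=100, card=100
  {C}: scan cost=120, card=120
  {B}: scan cost=120, card=120
  {CD}: card=800; try (D,hash)→1640, (D,nl_idx)→1760, (C,merge)→1860, (D,merge)→1880, (C,hash)→1880, (C,nl)→12100 …(+1); best=1640 via (D,hash)
  {BC}: card=3600; try (C,hash)→1920, (B,hash)→1920, (C,merge)→2040, (B,merge)→2040, (B,nl_idx)→4560, (C,nl)→14520 …(+1); best=1920 via (C,hash)
  {BCD}: card=24000; try (B,hash)→4120, (D,hash)→6920, (B,merge)→11400, (B,nl_idx)→31240, (D,merge)→49520, (D,nl_idx)→51120 …(+2); best=4120 via (B,hash)

4120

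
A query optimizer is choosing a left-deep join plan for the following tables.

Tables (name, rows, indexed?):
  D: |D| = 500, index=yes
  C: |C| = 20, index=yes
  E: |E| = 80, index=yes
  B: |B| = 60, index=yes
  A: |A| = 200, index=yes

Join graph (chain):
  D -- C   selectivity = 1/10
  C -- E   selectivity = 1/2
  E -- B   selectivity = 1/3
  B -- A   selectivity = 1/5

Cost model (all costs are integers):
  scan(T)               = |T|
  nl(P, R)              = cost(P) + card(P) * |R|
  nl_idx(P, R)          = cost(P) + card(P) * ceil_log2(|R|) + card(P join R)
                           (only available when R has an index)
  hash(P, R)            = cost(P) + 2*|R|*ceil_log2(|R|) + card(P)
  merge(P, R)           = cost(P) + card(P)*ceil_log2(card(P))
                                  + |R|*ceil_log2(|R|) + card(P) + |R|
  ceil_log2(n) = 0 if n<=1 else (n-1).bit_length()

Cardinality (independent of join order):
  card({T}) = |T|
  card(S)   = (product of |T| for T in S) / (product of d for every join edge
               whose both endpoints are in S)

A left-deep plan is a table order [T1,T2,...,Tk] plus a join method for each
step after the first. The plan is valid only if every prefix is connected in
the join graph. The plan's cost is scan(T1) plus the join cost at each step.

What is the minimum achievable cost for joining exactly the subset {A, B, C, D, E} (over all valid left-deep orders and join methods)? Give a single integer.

Selinger DP over subsets of {A,B,C,D,E}:
  {D}: scan cost=500, card=500
  {C}: scan cost=20, card=20
  {E}: scan cost=80, card=80
  {B}: scan cost=60, card=60
  {A}: scan cost=200, card=200
  {CD}: card=1000; try (D,nl_idx)→1200, (C,hash)→1200, (C,nl_idx)→4000, (D,merge)→5140, (C,merge)→5620, (D,hash)→9040 …(+2); best=1200 via (D,nl_idx)
  {CE}: card=800; try (C,hash)→360, (E,merge)→780, (C,merge)→840, (E,nl_idx)→960, (E,hash)→1160, (C,nl_idx)→1280 …(+2); best=360 via (C,hash)
  {BE}: card=1600; try (B,hash)→880, (E,merge)→1120, (B,merge)→1140, (E,hash)→1240, (E,nl_idx)→2080, (B,nl_idx)→2160 …(+2); best=880 via (B,hash)
  {AB}: card=2400; try (B,hash)→1120, (A,merge)→2280, (B,merge)→2420, (A,nl_idx)→2940, (A,hash)→3320, (B,nl_idx)→3800 …(+2); best=1120 via (B,hash)
  {CDE}: card=40000; try (E,hash)→3320, (D,hash)→10160, (E,merge)→12840, (D,merge)→14160, (D,nl_idx)→47560, (E,nl_idx)→48200 …(+2); best=3320 via (E,hash)
  {BCE}: card=16000; try (B,hash)→1880, (C,hash)→2680, (B,merge)→9580, (C,merge)→20200, (B,nl_idx)→21160, (C,nl_idx)→24880 …(+2); best=1880 via (B,hash)
  {ABE}: card=64000; try (E,hash)→4640, (A,hash)→5680, (A,merge)→21880, (E,merge)→32960, (A,nl_idx)→77680, (E,nl_idx)→81920 …(+2); best=4640 via (E,hash)
  {BCDE}: card=800000; try (D,hash)→26880, (B,hash)→44040, (D,merge)→246880, (B,merge)→683740, (D,nl_idx)→945880, (B,nl_idx)→1043320 …(+2); best=26880 via (D,hash)
  {ABCE}: card=640000; try (A,hash)→21080, (C,hash)→68840, (A,merge)→243680, (A,nl_idx)→769880, (C,nl_idx)→964640, (C,merge)→1092760 …(+2); best=21080 via (A,hash)
  {ABCDE}: card=32000000; try (D,hash)→670080, (A,hash)→830080, (D,merge)→13466080, (A,merge)→16828680, (D,nl_idx)→37781080, (A,nl_idx)→38426880 …(+2); best=670080 via (D,hash)

670080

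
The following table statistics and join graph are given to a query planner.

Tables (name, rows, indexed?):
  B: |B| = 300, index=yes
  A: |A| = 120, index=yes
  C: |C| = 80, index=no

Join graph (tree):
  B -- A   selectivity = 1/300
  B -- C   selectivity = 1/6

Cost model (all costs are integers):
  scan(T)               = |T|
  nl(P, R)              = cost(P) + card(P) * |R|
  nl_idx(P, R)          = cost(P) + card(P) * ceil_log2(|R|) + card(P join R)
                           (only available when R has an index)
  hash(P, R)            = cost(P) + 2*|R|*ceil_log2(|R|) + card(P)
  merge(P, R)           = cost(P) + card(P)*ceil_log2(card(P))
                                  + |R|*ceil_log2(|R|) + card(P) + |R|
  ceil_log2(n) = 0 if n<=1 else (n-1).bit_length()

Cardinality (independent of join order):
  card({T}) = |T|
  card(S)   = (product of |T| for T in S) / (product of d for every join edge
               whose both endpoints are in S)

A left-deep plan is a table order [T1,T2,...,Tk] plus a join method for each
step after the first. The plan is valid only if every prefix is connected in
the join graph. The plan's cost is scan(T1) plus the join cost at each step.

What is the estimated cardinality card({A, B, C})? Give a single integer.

Tables in S: A(120), B(300), C(80)
Edges inside S: B-A(d=300), B-C(d=6)
numerator = 120 * 300 * 80 = 2880000
denominator = 300 * 6 = 1800
card(S) = 2880000 / 1800 = 1600

1600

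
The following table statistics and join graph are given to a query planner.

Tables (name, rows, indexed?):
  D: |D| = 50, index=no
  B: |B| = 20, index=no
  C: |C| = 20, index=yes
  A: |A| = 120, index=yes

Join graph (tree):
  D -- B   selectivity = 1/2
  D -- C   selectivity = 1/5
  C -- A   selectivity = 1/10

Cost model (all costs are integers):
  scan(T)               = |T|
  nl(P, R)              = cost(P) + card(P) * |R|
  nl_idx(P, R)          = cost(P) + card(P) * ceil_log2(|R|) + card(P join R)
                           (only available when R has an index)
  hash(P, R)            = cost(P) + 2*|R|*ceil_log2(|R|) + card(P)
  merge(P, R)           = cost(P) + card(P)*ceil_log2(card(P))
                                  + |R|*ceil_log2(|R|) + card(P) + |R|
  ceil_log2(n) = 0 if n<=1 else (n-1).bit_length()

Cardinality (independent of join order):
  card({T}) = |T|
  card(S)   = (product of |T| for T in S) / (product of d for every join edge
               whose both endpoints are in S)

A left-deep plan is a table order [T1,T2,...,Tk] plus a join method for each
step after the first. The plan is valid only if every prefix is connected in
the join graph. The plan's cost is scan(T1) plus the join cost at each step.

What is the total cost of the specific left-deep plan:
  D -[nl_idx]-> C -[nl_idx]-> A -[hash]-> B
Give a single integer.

6900

step 1: scan D: cost=50, card=50
step 2: join C via nl_idx
    card(P join C) = 50*20/(5) = 200
    cost = 50 + 50*5 + 200 = 500
step 3: join A via nl_idx
    card(P join A) = 200*120/(10) = 2400
    cost = 500 + 200*7 + 2400 = 4300
step 4: join B via hash
    card(P join B) = 2400*20/(2) = 24000
    cost = 4300 + 2*20*5 + 2400 = 6900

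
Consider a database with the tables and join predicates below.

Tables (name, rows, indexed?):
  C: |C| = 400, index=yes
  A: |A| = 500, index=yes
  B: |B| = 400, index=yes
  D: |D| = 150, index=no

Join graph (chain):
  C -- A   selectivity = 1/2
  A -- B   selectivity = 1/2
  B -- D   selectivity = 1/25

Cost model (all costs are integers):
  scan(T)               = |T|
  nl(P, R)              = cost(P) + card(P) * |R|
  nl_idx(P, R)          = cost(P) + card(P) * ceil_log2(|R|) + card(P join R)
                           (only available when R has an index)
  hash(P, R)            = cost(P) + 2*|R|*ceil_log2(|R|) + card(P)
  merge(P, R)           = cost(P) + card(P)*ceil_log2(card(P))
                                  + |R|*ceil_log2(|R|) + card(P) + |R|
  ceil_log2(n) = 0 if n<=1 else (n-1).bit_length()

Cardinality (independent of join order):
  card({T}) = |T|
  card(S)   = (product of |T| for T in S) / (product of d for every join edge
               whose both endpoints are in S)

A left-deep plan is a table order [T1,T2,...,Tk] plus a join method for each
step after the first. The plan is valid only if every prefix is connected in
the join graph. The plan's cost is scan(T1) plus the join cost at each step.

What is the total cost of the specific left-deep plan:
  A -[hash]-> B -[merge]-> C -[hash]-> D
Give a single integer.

21814600

step 1: scan A: cost=500, card=500
step 2: join B via hash
    card(P join B) = 500*400/(2) = 100000
    cost = 500 + 2*400*9 + 500 = 8200
step 3: join C via merge
    card(P join C) = 100000*400/(2) = 20000000
    cost = 8200 + 100000*17 + 400*9 + 100000 + 400 = 1812200
step 4: join D via hash
    card(P join D) = 20000000*150/(25) = 120000000
    cost = 1812200 + 2*150*8 + 20000000 = 21814600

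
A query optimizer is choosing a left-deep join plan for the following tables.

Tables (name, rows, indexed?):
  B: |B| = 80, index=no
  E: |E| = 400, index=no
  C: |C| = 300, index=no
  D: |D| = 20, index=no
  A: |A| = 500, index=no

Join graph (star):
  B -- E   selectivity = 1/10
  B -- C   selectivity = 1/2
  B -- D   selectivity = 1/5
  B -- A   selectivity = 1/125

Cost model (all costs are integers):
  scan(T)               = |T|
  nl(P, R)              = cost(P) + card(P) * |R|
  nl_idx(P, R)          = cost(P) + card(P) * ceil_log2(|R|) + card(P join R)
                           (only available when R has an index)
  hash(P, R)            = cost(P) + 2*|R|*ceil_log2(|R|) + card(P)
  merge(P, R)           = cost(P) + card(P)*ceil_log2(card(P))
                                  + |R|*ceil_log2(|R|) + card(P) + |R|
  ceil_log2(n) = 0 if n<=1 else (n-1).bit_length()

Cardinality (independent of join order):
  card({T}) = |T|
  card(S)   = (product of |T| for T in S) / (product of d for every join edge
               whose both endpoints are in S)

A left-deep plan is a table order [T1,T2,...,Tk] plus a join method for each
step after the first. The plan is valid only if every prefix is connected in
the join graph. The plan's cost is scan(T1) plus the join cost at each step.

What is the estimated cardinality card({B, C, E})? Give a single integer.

Tables in S: B(80), C(300), E(400)
Edges inside S: B-E(d=10), B-C(d=2)
numerator = 80 * 300 * 400 = 9600000
denominator = 10 * 2 = 20
card(S) = 9600000 / 20 = 480000

480000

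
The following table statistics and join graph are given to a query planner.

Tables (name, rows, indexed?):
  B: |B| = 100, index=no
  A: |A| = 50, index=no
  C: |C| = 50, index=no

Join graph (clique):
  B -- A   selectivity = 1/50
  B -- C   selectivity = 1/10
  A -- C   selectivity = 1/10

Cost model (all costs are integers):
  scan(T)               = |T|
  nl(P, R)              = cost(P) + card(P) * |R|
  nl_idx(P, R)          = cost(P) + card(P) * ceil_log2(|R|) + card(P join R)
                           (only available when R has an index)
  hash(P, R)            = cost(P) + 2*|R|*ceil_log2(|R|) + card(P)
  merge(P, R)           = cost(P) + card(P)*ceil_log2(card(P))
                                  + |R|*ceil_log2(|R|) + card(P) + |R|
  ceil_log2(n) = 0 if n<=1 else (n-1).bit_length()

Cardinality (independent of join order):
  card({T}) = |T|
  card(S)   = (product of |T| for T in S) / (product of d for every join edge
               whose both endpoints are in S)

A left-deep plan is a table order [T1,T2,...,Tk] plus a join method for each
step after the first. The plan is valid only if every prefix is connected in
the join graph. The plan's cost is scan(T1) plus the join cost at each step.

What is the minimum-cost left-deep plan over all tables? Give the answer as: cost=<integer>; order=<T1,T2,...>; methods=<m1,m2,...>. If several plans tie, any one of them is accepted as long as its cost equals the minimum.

Selinger DP (subsets sized 1..n):
  {B}: scan cost=100, card=100
  {A}: scan cost=50, card=50
  {C}: scan cost=50, card=50
  {AB}: card=100; try (A,hash)→800, (B,merge)→1200, (A,merge)→1250, (B,hash)→1500, (B,nl)→5050, (A,nl)→5100; best=800 via (A,hash)
  {BC}: card=500; try (C,hash)→800, (B,merge)→1200, (C,merge)→1250, (B,hash)→1500, (B,nl)→5050, (C,nl)→5100; best=800 via (C,hash)
  {AC}: card=250; try (C,hash)→700, (A,hash)→700, (C,merge)→750, (A,merge)→750, (C,nl)→2550, (A,nl)→2550; best=700 via (C,hash)
  {ABC}: card=50; try (C,hash)→1500, (A,hash)→1900, (C,merge)→1950, (B,hash)→2350, (B,merge)→3750, (C,nl)→5800 …(+3); best=1500 via (C,hash)

cost=1500; order=B,A,C; methods=hash,hash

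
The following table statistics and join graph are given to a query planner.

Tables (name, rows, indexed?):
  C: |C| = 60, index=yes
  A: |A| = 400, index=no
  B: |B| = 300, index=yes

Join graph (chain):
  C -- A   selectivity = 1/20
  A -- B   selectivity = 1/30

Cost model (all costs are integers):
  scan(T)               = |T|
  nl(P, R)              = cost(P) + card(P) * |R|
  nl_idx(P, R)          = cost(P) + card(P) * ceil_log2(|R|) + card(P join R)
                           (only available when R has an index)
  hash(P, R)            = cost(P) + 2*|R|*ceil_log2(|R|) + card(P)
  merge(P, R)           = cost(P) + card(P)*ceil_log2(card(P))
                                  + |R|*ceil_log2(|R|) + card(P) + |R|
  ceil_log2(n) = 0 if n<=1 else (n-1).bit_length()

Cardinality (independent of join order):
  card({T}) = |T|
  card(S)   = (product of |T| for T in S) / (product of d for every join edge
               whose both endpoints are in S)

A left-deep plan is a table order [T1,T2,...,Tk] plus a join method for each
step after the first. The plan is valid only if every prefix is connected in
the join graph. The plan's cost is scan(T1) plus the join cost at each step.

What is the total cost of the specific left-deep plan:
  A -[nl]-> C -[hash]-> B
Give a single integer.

31000

step 1: scan A: cost=400, card=400
step 2: join C via nl
    card(P join C) = 400*60/(20) = 1200
    cost = 400 + 400*60 = 24400
step 3: join B via hash
    card(P join B) = 1200*300/(30) = 12000
    cost = 24400 + 2*300*9 + 1200 = 31000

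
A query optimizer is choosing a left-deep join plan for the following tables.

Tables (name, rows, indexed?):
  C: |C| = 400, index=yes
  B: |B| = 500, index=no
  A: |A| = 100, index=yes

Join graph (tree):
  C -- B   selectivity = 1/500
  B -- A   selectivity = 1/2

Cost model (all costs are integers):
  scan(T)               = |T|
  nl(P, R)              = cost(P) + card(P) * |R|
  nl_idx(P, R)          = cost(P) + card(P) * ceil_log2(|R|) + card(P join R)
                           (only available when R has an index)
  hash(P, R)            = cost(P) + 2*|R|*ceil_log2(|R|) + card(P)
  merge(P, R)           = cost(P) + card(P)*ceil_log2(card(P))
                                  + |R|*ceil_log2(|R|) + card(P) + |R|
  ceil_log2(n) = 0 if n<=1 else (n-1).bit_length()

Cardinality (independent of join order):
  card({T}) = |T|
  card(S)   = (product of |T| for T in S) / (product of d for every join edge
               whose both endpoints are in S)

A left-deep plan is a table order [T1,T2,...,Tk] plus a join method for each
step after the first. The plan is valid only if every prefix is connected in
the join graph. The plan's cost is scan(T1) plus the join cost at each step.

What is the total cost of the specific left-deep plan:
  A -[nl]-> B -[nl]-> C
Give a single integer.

step 1: scan A: cost=100, card=100
step 2: join B via nl
    card(P join B) = 100*500/(2) = 25000
    cost = 100 + 100*500 = 50100
step 3: join C via nl
    card(P join C) = 25000*400/(500) = 20000
    cost = 50100 + 25000*400 = 10050100

10050100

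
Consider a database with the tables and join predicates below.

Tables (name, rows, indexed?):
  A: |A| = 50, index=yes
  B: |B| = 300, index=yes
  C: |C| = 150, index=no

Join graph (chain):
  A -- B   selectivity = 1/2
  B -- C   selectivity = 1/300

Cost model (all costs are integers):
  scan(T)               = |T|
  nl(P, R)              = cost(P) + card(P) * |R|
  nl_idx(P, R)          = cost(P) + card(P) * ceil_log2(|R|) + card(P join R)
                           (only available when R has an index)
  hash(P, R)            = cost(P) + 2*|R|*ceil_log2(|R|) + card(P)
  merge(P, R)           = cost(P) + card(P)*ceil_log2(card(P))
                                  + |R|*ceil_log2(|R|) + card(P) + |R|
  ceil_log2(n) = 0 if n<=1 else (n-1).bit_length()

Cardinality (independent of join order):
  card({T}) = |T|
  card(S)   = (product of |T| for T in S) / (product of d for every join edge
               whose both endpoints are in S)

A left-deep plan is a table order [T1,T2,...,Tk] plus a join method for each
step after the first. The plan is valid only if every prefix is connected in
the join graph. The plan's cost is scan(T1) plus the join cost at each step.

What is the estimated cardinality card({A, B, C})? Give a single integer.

Tables in S: A(50), B(300), C(150)
Edges inside S: A-B(d=2), B-C(d=300)
numerator = 50 * 300 * 150 = 2250000
denominator = 2 * 300 = 600
card(S) = 2250000 / 600 = 3750

3750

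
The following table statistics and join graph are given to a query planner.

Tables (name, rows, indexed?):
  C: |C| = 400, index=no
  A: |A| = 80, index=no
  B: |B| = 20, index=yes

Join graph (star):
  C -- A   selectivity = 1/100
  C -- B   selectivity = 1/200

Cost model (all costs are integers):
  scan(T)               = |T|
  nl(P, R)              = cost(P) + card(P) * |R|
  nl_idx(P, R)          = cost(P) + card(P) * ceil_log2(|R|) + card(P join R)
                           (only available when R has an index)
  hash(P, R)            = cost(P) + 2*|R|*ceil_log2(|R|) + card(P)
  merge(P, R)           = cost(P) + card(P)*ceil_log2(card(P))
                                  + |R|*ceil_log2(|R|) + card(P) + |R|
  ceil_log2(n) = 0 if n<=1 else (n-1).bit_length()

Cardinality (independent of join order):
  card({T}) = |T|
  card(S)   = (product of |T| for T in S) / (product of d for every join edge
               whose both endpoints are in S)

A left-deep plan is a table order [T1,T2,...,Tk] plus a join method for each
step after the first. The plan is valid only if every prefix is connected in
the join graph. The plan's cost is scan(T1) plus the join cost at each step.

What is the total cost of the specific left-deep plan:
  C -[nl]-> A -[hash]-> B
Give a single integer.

32920

step 1: scan C: cost=400, card=400
step 2: join A via nl
    card(P join A) = 400*80/(100) = 320
    cost = 400 + 400*80 = 32400
step 3: join B via hash
    card(P join B) = 320*20/(200) = 32
    cost = 32400 + 2*20*5 + 320 = 32920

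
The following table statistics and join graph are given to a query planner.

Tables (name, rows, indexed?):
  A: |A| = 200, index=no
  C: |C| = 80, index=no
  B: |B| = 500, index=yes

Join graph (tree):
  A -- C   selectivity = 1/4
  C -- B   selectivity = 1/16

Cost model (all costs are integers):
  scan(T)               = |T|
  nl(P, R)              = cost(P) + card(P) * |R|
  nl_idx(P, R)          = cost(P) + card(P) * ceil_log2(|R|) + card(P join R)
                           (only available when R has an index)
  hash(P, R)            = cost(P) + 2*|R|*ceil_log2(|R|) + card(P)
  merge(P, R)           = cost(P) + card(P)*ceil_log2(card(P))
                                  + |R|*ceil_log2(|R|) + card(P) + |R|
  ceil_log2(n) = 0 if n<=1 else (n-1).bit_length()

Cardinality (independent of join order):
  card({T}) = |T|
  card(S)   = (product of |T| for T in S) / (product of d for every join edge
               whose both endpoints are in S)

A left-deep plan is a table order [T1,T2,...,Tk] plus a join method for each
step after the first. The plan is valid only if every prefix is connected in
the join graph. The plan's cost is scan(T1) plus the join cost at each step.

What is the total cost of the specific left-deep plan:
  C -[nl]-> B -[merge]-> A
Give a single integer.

74380

step 1: scan C: cost=80, card=80
step 2: join B via nl
    card(P join B) = 80*500/(16) = 2500
    cost = 80 + 80*500 = 40080
step 3: join A via merge
    card(P join A) = 2500*200/(4) = 125000
    cost = 40080 + 2500*12 + 200*8 + 2500 + 200 = 74380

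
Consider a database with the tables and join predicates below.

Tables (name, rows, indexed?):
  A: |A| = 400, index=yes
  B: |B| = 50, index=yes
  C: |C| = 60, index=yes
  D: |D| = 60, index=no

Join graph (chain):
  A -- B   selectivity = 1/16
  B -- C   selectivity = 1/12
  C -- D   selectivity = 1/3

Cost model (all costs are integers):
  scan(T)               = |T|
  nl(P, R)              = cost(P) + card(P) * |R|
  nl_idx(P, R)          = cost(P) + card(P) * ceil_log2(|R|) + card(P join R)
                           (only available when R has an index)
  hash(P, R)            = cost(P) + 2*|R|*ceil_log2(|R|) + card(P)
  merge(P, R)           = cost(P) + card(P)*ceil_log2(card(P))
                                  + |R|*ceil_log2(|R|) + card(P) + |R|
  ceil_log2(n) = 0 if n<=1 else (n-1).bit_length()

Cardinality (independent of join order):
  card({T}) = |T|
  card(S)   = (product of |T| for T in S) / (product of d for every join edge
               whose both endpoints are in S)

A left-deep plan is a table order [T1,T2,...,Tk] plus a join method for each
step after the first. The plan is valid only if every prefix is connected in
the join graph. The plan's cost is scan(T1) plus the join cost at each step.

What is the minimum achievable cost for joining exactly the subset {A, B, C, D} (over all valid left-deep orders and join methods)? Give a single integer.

10340

Selinger DP over subsets of {A,B,C,D}:
  {A}: scan cost=400, card=400
  {B}: scan cost=50, card=50
  {C}: scan cost=60, card=60
  {D}: scan cost=60, card=60
  {AB}: card=1250; try (B,hash)→1400, (A,nl_idx)→1750, (B,nl_idx)→4050, (A,merge)→4400, (B,merge)→4750, (A,hash)→7300 …(+2); best=1400 via (B,hash)
  {BC}: card=250; try (C,nl_idx)→600, (B,nl_idx)→670, (B,hash)→720, (C,hash)→820, (C,merge)→820, (B,merge)→830 …(+2); best=600 via (C,nl_idx)
  {CD}: card=1200; try (D,hash)→840, (C,hash)→840, (D,merge)→900, (C,merge)→900, (C,nl_idx)→1620, (D,nl)→3660 …(+1); best=840 via (D,hash)
  {ABC}: card=6250; try (C,hash)→3370, (A,merge)→6850, (A,hash)→8050, (A,nl_idx)→9100, (C,nl_idx)→15150, (C,merge)→16820 …(+2); best=3370 via (C,hash)
  {BCD}: card=5000; try (D,hash)→1570, (B,hash)→2640, (D,merge)→3270, (B,nl_idx)→13040, (B,merge)→15590, (D,nl)→15600 …(+1); best=1570 via (D,hash)
  {ABCD}: card=125000; try (D,hash)→10340, (A,hash)→13770, (A,merge)→75570, (D,merge)→91290, (A,nl_idx)→171570, (D,nl)→378370 …(+1); best=10340 via (D,hash)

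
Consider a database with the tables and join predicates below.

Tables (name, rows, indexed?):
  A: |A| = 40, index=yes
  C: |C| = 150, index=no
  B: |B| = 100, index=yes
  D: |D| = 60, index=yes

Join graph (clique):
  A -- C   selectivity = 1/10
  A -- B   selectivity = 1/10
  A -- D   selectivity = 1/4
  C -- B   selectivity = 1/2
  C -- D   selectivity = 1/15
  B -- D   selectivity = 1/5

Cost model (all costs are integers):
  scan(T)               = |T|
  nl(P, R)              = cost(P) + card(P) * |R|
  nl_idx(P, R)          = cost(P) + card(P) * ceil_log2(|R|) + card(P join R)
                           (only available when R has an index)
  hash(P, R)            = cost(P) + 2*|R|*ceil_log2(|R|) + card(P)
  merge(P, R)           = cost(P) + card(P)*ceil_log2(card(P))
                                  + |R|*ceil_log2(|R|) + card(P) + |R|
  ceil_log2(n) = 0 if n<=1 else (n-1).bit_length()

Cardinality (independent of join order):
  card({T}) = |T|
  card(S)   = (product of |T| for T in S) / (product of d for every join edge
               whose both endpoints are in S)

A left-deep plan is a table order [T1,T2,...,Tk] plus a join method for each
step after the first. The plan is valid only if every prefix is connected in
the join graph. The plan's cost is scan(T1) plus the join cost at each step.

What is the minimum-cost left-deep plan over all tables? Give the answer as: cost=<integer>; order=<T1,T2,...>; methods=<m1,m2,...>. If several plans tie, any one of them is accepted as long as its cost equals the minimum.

cost=4100; order=C,A,D,B; methods=hash,hash,hash

Selinger DP (subsets sized 1..n):
  {A}: scan cost=40, card=40
  {C}: scan cost=150, card=150
  {B}: scan cost=100, card=100
  {D}: scan cost=60, card=60
  {AC}: card=600; try (A,hash)→780, (A,nl_idx)→1650, (C,merge)→1670, (A,merge)→1780, (C,hash)→2480, (C,nl)→6040 …(+1); best=780 via (A,hash)
  {AB}: card=400; try (A,hash)→680, (B,nl_idx)→720, (A,nl_idx)→1100, (B,merge)→1120, (A,merge)→1180, (B,hash)→1480 …(+2); best=680 via (A,hash)
  {AD}: card=600; try (A,hash)→600, (D,merge)→740, (A,merge)→760, (D,hash)→800, (D,nl_idx)→880, (A,nl_idx)→1020 …(+2); best=600 via (A,hash)
  {BC}: card=7500; try (B,hash)→1700, (C,merge)→2250, (B,merge)→2300, (C,hash)→2600, (B,nl_idx)→8700, (C,nl)→15100 …(+1); best=1700 via (B,hash)
  {CD}: card=600; try (D,hash)→1020, (D,nl_idx)→1650, (C,merge)→1830, (D,merge)→1920, (C,hash)→2520, (C,nl)→9060 …(+1); best=1020 via (D,hash)
  {BD}: card=1200; try (D,hash)→920, (B,merge)→1280, (D,merge)→1320, (B,hash)→1520, (B,nl_idx)→1680, (D,nl_idx)→1900 …(+2); best=920 via (D,hash)
  {ABC}: card=3000; try (B,hash)→2780, (C,hash)→3480, (C,merge)→6030, (B,nl_idx)→7980, (B,merge)→8180, (A,hash)→9680 …(+5); best=2780 via (B,hash)
  {ACD}: card=600; try (D,hash)→2100, (A,hash)→2100, (C,hash)→3600, (D,nl_idx)→4980, (A,nl_idx)→5220, (D,merge)→7800 …(+5); best=2100 via (D,hash)
  {ABD}: card=1200; try (D,hash)→1800, (B,hash)→2600, (A,hash)→2600, (D,nl_idx)→4280, (D,merge)→5100, (B,nl_idx)→6000 …(+6); best=1800 via (D,hash)
  {BCD}: card=6000; try (B,hash)→3020, (C,hash)→4520, (B,merge)→8420, (D,hash)→9920, (B,nl_idx)→11220, (C,merge)→16670 …(+5); best=3020 via (B,hash)
  {ABCD}: card=600; try (B,hash)→4100, (C,hash)→5400, (D,hash)→6500, (B,nl_idx)→6900, (B,merge)→9500, (A,hash)→9500 …(+9); best=4100 via (B,hash)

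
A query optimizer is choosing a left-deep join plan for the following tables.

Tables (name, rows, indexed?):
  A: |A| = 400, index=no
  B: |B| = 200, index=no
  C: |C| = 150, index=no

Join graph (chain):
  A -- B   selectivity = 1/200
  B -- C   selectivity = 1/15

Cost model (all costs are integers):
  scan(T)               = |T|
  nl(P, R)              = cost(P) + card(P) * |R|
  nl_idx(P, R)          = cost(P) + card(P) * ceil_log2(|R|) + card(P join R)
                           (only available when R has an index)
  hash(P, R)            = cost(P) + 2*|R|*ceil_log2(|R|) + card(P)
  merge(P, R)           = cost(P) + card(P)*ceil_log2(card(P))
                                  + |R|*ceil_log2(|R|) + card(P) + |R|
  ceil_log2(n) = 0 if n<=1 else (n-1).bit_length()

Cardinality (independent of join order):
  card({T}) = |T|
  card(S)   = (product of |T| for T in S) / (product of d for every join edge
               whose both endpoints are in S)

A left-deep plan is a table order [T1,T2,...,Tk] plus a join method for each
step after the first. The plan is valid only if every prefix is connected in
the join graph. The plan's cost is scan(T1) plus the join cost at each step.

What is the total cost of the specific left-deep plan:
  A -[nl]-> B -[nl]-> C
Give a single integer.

step 1: scan A: cost=400, card=400
step 2: join B via nl
    card(P join B) = 400*200/(200) = 400
    cost = 400 + 400*200 = 80400
step 3: join C via nl
    card(P join C) = 400*150/(15) = 4000
    cost = 80400 + 400*150 = 140400

140400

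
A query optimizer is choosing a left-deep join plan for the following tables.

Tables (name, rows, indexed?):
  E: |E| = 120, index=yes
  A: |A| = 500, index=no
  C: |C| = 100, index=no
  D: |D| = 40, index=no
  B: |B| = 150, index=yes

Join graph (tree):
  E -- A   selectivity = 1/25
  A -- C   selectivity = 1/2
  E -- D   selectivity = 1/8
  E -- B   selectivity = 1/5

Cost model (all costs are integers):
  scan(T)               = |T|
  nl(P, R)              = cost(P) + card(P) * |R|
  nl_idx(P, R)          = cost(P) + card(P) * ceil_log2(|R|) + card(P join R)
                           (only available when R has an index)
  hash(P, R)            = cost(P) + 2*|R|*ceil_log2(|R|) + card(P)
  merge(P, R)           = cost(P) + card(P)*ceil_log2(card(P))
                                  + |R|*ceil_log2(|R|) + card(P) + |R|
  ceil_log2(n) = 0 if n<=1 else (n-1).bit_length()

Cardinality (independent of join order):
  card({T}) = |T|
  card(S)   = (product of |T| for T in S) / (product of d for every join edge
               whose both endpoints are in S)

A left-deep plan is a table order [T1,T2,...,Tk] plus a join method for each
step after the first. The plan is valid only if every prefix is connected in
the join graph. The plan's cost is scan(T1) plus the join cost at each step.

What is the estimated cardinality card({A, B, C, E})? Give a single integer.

3600000

Tables in S: A(500), B(150), C(100), E(120)
Edges inside S: E-A(d=25), A-C(d=2), E-B(d=5)
numerator = 500 * 150 * 100 * 120 = 900000000
denominator = 25 * 2 * 5 = 250
card(S) = 900000000 / 250 = 3600000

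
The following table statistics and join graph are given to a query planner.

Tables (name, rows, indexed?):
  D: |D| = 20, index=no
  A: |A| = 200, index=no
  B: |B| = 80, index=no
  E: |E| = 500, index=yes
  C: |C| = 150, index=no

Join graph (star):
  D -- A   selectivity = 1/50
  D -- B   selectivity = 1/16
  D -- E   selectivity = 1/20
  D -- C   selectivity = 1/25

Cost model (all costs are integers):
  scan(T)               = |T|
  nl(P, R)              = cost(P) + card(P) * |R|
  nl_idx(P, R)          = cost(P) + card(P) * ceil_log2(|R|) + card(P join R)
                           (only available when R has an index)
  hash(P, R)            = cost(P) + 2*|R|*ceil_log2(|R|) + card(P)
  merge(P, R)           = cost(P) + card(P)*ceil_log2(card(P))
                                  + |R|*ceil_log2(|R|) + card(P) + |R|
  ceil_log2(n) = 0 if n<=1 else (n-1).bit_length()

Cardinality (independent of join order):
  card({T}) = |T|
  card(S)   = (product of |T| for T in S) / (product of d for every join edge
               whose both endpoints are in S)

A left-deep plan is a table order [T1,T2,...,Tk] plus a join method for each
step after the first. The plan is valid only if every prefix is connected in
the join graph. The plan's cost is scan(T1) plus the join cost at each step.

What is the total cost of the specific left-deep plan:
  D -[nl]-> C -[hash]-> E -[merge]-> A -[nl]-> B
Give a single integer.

step 1: scan D: cost=20, card=20
step 2: join C via nl
    card(P join C) = 20*150/(25) = 120
    cost = 20 + 20*150 = 3020
step 3: join E via hash
    card(P join E) = 120*500/(20) = 3000
    cost = 3020 + 2*500*9 + 120 = 12140
step 4: join A via merge
    card(P join A) = 3000*200/(50) = 12000
    cost = 12140 + 3000*12 + 200*8 + 3000 + 200 = 52940
step 5: join B via nl
    card(P join B) = 12000*80/(16) = 60000
    cost = 52940 + 12000*80 = 1012940

1012940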